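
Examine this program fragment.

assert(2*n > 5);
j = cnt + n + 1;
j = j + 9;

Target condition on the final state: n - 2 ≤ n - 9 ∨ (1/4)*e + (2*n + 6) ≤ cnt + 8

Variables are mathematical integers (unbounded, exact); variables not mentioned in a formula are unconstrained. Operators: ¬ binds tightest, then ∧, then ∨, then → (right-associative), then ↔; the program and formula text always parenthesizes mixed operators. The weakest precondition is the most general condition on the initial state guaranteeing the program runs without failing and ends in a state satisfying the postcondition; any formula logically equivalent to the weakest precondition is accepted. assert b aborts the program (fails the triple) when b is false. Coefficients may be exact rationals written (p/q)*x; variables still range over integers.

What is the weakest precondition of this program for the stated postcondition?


Working backward. After the program, the postcondition n - 2 ≤ n - 9 ∨ (1/4)*e + (2*n + 6) ≤ cnt + 8 must hold; in canonical form it is (1/4)*e + 2*n ≤ cnt + 2.
Before j := j + 9: (1/4)*e + 2*n ≤ cnt + 2
Before j := cnt + n + 1: (1/4)*e + 2*n ≤ cnt + 2
Before assert 2*n > 5: 2*n > 5 ∧ (1/4)*e + 2*n ≤ cnt + 2
Answer: WP = 2*n > 5 ∧ (1/4)*e + 2*n ≤ cnt + 2


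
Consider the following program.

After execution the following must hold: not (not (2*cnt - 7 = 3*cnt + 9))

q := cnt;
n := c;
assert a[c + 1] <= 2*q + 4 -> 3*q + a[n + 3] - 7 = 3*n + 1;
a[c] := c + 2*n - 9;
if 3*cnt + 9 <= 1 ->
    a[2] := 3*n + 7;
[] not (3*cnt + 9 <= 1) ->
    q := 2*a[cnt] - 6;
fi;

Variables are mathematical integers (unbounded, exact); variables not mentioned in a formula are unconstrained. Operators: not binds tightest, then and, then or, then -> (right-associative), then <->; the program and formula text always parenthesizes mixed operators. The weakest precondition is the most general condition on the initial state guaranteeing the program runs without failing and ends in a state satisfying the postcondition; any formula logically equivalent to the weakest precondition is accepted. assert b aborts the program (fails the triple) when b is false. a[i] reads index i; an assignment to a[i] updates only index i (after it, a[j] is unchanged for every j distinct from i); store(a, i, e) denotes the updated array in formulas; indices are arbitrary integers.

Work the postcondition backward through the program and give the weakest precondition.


Working backward. After the program, the postcondition not (not (2*cnt - 7 = 3*cnt + 9)) must hold; in canonical form it is cnt = -16.
Then branch requires cnt = -16; else branch requires cnt = -16.
Before the if: (3*cnt <= -8 -> cnt = -16) and ((not (3*cnt <= -8)) -> cnt = -16)
Before a[c] := c + 2*n - 9: (3*cnt <= -8 -> cnt = -16) and ((not (3*cnt <= -8)) -> cnt = -16)
Before assert a[c + 1] <= 2*q + 4 -> 3*q + a[n + 3] - 7 = 3*n + 1: (a[c + 1] <= 2*q + 4 -> a[n + 3] + 3*q = 3*n + 8) and (3*cnt <= -8 -> cnt = -16) and ((not (3*cnt <= -8)) -> cnt = -16)
Before n := c: (a[c + 1] <= 2*q + 4 -> a[c + 3] + 3*q = 3*c + 8) and (3*cnt <= -8 -> cnt = -16) and ((not (3*cnt <= -8)) -> cnt = -16)
Before q := cnt: (a[c + 1] <= 2*cnt + 4 -> a[c + 3] + 3*cnt = 3*c + 8) and (3*cnt <= -8 -> cnt = -16) and ((not (3*cnt <= -8)) -> cnt = -16)
Answer: WP = (a[c + 1] <= 2*cnt + 4 -> a[c + 3] + 3*cnt = 3*c + 8) and (3*cnt <= -8 -> cnt = -16) and ((not (3*cnt <= -8)) -> cnt = -16)


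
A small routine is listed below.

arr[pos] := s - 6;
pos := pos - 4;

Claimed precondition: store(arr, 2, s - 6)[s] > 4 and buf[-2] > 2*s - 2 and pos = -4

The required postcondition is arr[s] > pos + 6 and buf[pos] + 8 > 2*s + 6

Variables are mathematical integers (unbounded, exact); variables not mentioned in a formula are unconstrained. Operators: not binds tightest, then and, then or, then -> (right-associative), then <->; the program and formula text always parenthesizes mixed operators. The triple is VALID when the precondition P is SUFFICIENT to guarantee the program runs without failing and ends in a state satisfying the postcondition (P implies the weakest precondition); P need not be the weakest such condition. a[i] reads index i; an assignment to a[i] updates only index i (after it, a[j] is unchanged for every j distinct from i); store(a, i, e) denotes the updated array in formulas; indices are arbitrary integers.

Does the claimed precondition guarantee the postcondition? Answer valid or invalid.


Working backward. After the program, the postcondition arr[s] > pos + 6 and buf[pos] + 8 > 2*s + 6 must hold; in canonical form it is arr[s] > pos + 6 and buf[pos] > 2*s - 2.
Before pos := pos - 4: arr[s] > pos + 2 and buf[pos - 4] > 2*s - 2
Before arr[pos] := s - 6: store(arr, pos, s - 6)[s] > pos + 2 and buf[pos - 4] > 2*s - 2
The weakest precondition is store(arr, pos, s - 6)[s] > pos + 2 and buf[pos - 4] > 2*s - 2.
Check whether store(arr, 2, s - 6)[s] > 4 and buf[-2] > 2*s - 2 and pos = -4 implies it.
Countermodel: at the initial state arr = {[-8] = 3, [-4] = 5, [-2] = 3, [2] = 3, elsewhere 3}, buf = {[-8] = 4, [-4] = 4, [-2] = 0, [2] = 4, elsewhere 4}, pos = -4, s = -4, the precondition holds but the weakest precondition fails.
Answer: invalid


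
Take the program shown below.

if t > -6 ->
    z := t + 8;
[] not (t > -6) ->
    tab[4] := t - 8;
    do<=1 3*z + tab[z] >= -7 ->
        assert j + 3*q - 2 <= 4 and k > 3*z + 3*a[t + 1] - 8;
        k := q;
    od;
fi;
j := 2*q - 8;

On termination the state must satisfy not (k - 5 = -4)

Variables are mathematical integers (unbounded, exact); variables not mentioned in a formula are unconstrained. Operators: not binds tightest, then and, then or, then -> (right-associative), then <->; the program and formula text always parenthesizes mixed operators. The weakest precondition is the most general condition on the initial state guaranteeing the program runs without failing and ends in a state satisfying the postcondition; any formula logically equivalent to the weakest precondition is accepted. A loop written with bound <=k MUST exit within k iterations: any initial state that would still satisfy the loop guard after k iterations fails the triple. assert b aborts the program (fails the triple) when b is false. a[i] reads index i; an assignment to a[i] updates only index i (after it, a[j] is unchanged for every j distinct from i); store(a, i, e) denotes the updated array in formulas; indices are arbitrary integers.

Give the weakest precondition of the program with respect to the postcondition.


Working backward. After the program, the postcondition not (k - 5 = -4) must hold; in canonical form it is not (k = 1).
Before j := 2*q - 8: not (k = 1)
Then branch requires not (k = 1); else branch requires (store(tab, 4, t - 8)[z] + 3*z >= -7 -> (j + 3*q <= 6 and k > 3*a[t + 1] + 3*z - 8 and (not (store(tab, 4, t - 8)[z] + 3*z >= -7)) and (not (q = 1)))) and ((not (store(tab, 4, t - 8)[z] + 3*z >= -7)) -> (not (k = 1))).
Before the if: (t > -6 -> (not (k = 1))) and ((not (t > -6)) -> ((store(tab, 4, t - 8)[z] + 3*z >= -7 -> (j + 3*q <= 6 and k > 3*a[t + 1] + 3*z - 8 and (not (store(tab, 4, t - 8)[z] + 3*z >= -7)) and (not (q = 1)))) and ((not (store(tab, 4, t - 8)[z] + 3*z >= -7)) -> (not (k = 1)))))
Answer: WP = (t > -6 -> (not (k = 1))) and ((not (t > -6)) -> ((store(tab, 4, t - 8)[z] + 3*z >= -7 -> (j + 3*q <= 6 and k > 3*a[t + 1] + 3*z - 8 and (not (store(tab, 4, t - 8)[z] + 3*z >= -7)) and (not (q = 1)))) and ((not (store(tab, 4, t - 8)[z] + 3*z >= -7)) -> (not (k = 1)))))


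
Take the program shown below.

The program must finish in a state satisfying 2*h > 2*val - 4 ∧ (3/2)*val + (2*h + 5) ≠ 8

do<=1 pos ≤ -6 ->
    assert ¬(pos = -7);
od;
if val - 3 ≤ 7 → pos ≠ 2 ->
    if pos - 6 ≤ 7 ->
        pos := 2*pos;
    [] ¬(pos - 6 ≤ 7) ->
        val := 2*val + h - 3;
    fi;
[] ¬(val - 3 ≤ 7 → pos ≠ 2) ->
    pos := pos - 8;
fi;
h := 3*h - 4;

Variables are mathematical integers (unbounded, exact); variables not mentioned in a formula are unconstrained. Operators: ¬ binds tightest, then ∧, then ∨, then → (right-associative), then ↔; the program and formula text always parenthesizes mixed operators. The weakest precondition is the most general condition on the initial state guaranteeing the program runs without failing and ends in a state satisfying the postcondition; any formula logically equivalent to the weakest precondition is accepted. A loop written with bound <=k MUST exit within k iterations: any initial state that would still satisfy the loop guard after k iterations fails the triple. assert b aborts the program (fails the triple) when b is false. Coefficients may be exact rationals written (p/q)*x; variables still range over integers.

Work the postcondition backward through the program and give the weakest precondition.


Working backward. After the program, the postcondition 2*h > 2*val - 4 ∧ (3/2)*val + (2*h + 5) ≠ 8 must hold; in canonical form it is 2*h > 2*val - 4 ∧ 2*h + (3/2)*val ≠ 3.
Before h := 3*h - 4: 6*h > 2*val + 4 ∧ 6*h + (3/2)*val ≠ 11
Then branch requires (pos ≤ 13 → (6*h > 2*val + 4 ∧ 6*h + (3/2)*val ≠ 11)) ∧ ((¬(pos ≤ 13)) → (4*h > 4*val - 2 ∧ (15/2)*h + 3*val ≠ 31/2)); else branch requires 6*h > 2*val + 4 ∧ 6*h + (3/2)*val ≠ 11.
Before the if: ((val ≤ 10 → pos ≠ 2) → ((pos ≤ 13 → (6*h > 2*val + 4 ∧ 6*h + (3/2)*val ≠ 11)) ∧ ((¬(pos ≤ 13)) → (4*h > 4*val - 2 ∧ (15/2)*h + 3*val ≠ 31/2)))) ∧ ((¬(val ≤ 10 → pos ≠ 2)) → (6*h > 2*val + 4 ∧ 6*h + (3/2)*val ≠ 11))
Before the loop (bound <=1), unroll the exhaustion recursion (WP_0 = exit-now case; WP_j = one more guarded iteration, up to j = 1):
  WP_0: (¬(pos ≤ -6)) ∧ ((val ≤ 10 → pos ≠ 2) → ((pos ≤ 13 → (6*h > 2*val + 4 ∧ 6*h + (3/2)*val ≠ 11)) ∧ ((¬(pos ≤ 13)) → (4*h > 4*val - 2 ∧ (15/2)*h + 3*val ≠ 31/2)))) ∧ ((¬(val ≤ 10 → pos ≠ 2)) → (6*h > 2*val + 4 ∧ 6*h + (3/2)*val ≠ 11))
  WP_1: (pos ≤ -6 → ((¬(pos = -7)) ∧ (¬(pos ≤ -6)) ∧ ((val ≤ 10 → pos ≠ 2) → ((pos ≤ 13 → (6*h > 2*val + 4 ∧ 6*h + (3/2)*val ≠ 11)) ∧ ((¬(pos ≤ 13)) → (4*h > 4*val - 2 ∧ (15/2)*h + 3*val ≠ 31/2)))) ∧ ((¬(val ≤ 10 → pos ≠ 2)) → (6*h > 2*val + 4 ∧ 6*h + (3/2)*val ≠ 11)))) ∧ ((¬(pos ≤ -6)) → (((val ≤ 10 → pos ≠ 2) → ((pos ≤ 13 → (6*h > 2*val + 4 ∧ 6*h + (3/2)*val ≠ 11)) ∧ ((¬(pos ≤ 13)) → (4*h > 4*val - 2 ∧ (15/2)*h + 3*val ≠ 31/2)))) ∧ ((¬(val ≤ 10 → pos ≠ 2)) → (6*h > 2*val + 4 ∧ 6*h + (3/2)*val ≠ 11))))
So before the loop: (pos ≤ -6 → ((¬(pos = -7)) ∧ (¬(pos ≤ -6)) ∧ ((val ≤ 10 → pos ≠ 2) → ((pos ≤ 13 → (6*h > 2*val + 4 ∧ 6*h + (3/2)*val ≠ 11)) ∧ ((¬(pos ≤ 13)) → (4*h > 4*val - 2 ∧ (15/2)*h + 3*val ≠ 31/2)))) ∧ ((¬(val ≤ 10 → pos ≠ 2)) → (6*h > 2*val + 4 ∧ 6*h + (3/2)*val ≠ 11)))) ∧ ((¬(pos ≤ -6)) → (((val ≤ 10 → pos ≠ 2) → ((pos ≤ 13 → (6*h > 2*val + 4 ∧ 6*h + (3/2)*val ≠ 11)) ∧ ((¬(pos ≤ 13)) → (4*h > 4*val - 2 ∧ (15/2)*h + 3*val ≠ 31/2)))) ∧ ((¬(val ≤ 10 → pos ≠ 2)) → (6*h > 2*val + 4 ∧ 6*h + (3/2)*val ≠ 11))))
Answer: WP = (pos ≤ -6 → ((¬(pos = -7)) ∧ (¬(pos ≤ -6)) ∧ ((val ≤ 10 → pos ≠ 2) → ((pos ≤ 13 → (6*h > 2*val + 4 ∧ 6*h + (3/2)*val ≠ 11)) ∧ ((¬(pos ≤ 13)) → (4*h > 4*val - 2 ∧ (15/2)*h + 3*val ≠ 31/2)))) ∧ ((¬(val ≤ 10 → pos ≠ 2)) → (6*h > 2*val + 4 ∧ 6*h + (3/2)*val ≠ 11)))) ∧ ((¬(pos ≤ -6)) → (((val ≤ 10 → pos ≠ 2) → ((pos ≤ 13 → (6*h > 2*val + 4 ∧ 6*h + (3/2)*val ≠ 11)) ∧ ((¬(pos ≤ 13)) → (4*h > 4*val - 2 ∧ (15/2)*h + 3*val ≠ 31/2)))) ∧ ((¬(val ≤ 10 → pos ≠ 2)) → (6*h > 2*val + 4 ∧ 6*h + (3/2)*val ≠ 11))))


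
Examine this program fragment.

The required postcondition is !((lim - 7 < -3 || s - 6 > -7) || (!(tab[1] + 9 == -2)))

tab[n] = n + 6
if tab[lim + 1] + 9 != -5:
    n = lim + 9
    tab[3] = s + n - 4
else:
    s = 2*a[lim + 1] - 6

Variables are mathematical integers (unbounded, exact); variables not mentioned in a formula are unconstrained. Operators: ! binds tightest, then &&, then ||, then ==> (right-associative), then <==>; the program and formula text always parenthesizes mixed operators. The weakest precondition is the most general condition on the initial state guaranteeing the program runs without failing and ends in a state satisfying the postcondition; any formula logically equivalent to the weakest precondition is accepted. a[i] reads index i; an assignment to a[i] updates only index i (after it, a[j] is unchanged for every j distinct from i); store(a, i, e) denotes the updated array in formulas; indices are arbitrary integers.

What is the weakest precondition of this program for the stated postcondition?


Working backward. After the program, the postcondition !((lim - 7 < -3 || s - 6 > -7) || (!(tab[1] + 9 == -2))) must hold; in canonical form it is !(lim < 4 || s > -1 || (!(tab[1] == -11))).
Then branch requires !(lim < 4 || s > -1 || (!(tab[1] == -11))); else branch requires !(lim < 4 || 2*a[lim + 1] > 5 || (!(tab[1] == -11))).
Before the if: (tab[lim + 1] != -14 ==> (!(lim < 4 || s > -1 || (!(tab[1] == -11))))) && ((!(tab[lim + 1] != -14)) ==> (!(lim < 4 || 2*a[lim + 1] > 5 || (!(tab[1] == -11)))))
Before tab[n] := n + 6: (store(tab, n, n + 6)[lim + 1] != -14 ==> (!(lim < 4 || s > -1 || (!(store(tab, n, n + 6)[1] == -11))))) && ((!(store(tab, n, n + 6)[lim + 1] != -14)) ==> (!(lim < 4 || 2*a[lim + 1] > 5 || (!(store(tab, n, n + 6)[1] == -11)))))
Answer: WP = (store(tab, n, n + 6)[lim + 1] != -14 ==> (!(lim < 4 || s > -1 || (!(store(tab, n, n + 6)[1] == -11))))) && ((!(store(tab, n, n + 6)[lim + 1] != -14)) ==> (!(lim < 4 || 2*a[lim + 1] > 5 || (!(store(tab, n, n + 6)[1] == -11)))))


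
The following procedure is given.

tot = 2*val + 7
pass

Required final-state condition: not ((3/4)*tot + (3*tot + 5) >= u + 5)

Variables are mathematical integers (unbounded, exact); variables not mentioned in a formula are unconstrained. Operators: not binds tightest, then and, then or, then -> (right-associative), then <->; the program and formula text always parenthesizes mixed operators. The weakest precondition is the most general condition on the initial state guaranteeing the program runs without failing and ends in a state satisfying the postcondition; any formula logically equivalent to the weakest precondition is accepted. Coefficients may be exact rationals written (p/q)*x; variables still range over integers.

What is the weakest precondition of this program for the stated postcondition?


Working backward. After the program, the postcondition not ((3/4)*tot + (3*tot + 5) >= u + 5) must hold; in canonical form it is not ((15/4)*tot >= u).
Before skip: not ((15/4)*tot >= u)
Before tot := 2*val + 7: not ((15/2)*val >= u - 105/4)
Answer: WP = not ((15/2)*val >= u - 105/4)


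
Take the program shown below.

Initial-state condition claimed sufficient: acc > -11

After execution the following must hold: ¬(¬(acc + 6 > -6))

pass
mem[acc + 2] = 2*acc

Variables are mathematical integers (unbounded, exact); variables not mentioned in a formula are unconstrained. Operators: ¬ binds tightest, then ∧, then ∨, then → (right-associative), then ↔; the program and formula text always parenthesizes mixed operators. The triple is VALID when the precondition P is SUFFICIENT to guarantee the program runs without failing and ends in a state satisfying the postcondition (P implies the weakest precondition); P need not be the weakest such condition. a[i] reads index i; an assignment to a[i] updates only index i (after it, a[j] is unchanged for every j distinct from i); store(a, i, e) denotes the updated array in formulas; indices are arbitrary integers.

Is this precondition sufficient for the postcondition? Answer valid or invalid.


Working backward. After the program, the postcondition ¬(¬(acc + 6 > -6)) must hold; in canonical form it is acc > -12.
Before mem[acc + 2] := 2*acc: acc > -12
Before skip: acc > -12
The weakest precondition is acc > -12.
Check whether acc > -11 implies it.
Every state satisfying the precondition satisfies the weakest precondition: the implication holds.
Answer: valid


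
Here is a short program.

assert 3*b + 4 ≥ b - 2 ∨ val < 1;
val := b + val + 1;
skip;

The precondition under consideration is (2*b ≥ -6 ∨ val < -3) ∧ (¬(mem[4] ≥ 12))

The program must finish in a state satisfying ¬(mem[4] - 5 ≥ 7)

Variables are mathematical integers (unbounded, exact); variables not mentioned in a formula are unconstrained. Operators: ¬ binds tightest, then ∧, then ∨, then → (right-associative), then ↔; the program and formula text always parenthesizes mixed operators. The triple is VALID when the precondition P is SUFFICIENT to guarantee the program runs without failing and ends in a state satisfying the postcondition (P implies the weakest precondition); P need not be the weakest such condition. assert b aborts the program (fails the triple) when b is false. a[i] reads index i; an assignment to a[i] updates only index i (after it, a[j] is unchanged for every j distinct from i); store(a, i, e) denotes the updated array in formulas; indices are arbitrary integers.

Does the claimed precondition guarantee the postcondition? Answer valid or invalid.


Working backward. After the program, the postcondition ¬(mem[4] - 5 ≥ 7) must hold; in canonical form it is ¬(mem[4] ≥ 12).
Before skip: ¬(mem[4] ≥ 12)
Before val := b + val + 1: ¬(mem[4] ≥ 12)
Before assert 3*b + 4 ≥ b - 2 ∨ val < 1: (2*b ≥ -6 ∨ val < 1) ∧ (¬(mem[4] ≥ 12))
The weakest precondition is (2*b ≥ -6 ∨ val < 1) ∧ (¬(mem[4] ≥ 12)).
Check whether (2*b ≥ -6 ∨ val < -3) ∧ (¬(mem[4] ≥ 12)) implies it.
Every state satisfying the precondition satisfies the weakest precondition: the implication holds.
Answer: valid


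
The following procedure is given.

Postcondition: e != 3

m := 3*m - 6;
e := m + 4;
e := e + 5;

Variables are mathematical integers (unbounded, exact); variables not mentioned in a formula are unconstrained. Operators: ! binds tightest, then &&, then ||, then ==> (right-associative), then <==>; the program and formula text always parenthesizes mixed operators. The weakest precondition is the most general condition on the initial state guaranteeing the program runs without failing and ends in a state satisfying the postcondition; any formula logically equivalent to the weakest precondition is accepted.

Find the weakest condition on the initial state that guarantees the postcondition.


Working backward. After the program, e != 3 must hold.
Before e := e + 5: e != -2
Before e := m + 4: m != -6
Before m := 3*m - 6: 3*m != 0
Answer: WP = 3*m != 0


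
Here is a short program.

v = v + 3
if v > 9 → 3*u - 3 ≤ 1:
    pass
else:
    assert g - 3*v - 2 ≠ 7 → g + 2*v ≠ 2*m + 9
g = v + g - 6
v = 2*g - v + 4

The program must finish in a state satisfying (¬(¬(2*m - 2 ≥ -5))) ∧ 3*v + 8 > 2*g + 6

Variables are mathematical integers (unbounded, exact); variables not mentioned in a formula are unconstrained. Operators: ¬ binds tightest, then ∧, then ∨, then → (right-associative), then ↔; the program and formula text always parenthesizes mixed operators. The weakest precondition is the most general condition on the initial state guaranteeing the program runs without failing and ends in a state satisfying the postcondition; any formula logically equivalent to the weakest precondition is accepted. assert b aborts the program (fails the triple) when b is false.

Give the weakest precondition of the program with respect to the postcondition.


Working backward. After the program, the postcondition (¬(¬(2*m - 2 ≥ -5))) ∧ 3*v + 8 > 2*g + 6 must hold; in canonical form it is 2*m ≥ -3 ∧ 3*v > 2*g - 2.
Before v := 2*g - v + 4: 2*m ≥ -3 ∧ 4*g > 3*v - 14
Before g := v + g - 6: 2*m ≥ -3 ∧ 4*g + v > 10
Then branch requires 2*m ≥ -3 ∧ 4*g + v > 10; else branch requires (g ≠ 3*v + 9 → g + 2*v ≠ 2*m + 9) ∧ 2*m ≥ -3 ∧ 4*g + v > 10.
Before the if: ((v > 9 → 3*u ≤ 4) → (2*m ≥ -3 ∧ 4*g + v > 10)) ∧ ((¬(v > 9 → 3*u ≤ 4)) → ((g ≠ 3*v + 9 → g + 2*v ≠ 2*m + 9) ∧ 2*m ≥ -3 ∧ 4*g + v > 10))
Before v := v + 3: ((v > 6 → 3*u ≤ 4) → (2*m ≥ -3 ∧ 4*g + v > 7)) ∧ ((¬(v > 6 → 3*u ≤ 4)) → ((g ≠ 3*v + 18 → g + 2*v ≠ 2*m + 3) ∧ 2*m ≥ -3 ∧ 4*g + v > 7))
Answer: WP = ((v > 6 → 3*u ≤ 4) → (2*m ≥ -3 ∧ 4*g + v > 7)) ∧ ((¬(v > 6 → 3*u ≤ 4)) → ((g ≠ 3*v + 18 → g + 2*v ≠ 2*m + 3) ∧ 2*m ≥ -3 ∧ 4*g + v > 7))


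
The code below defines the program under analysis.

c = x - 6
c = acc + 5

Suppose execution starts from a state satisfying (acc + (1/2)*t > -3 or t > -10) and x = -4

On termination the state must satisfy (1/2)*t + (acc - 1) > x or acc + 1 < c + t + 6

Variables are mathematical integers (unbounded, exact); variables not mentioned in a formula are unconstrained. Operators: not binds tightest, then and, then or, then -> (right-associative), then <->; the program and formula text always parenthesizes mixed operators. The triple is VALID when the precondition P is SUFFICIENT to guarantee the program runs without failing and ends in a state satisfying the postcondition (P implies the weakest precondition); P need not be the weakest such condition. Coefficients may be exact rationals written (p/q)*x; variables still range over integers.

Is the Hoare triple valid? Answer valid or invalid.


Working backward. After the program, the postcondition (1/2)*t + (acc - 1) > x or acc + 1 < c + t + 6 must hold; in canonical form it is acc + (1/2)*t > x + 1 or acc < c + t + 5.
Before c := acc + 5: acc + (1/2)*t > x + 1 or t > -10
Before c := x - 6: acc + (1/2)*t > x + 1 or t > -10
The weakest precondition is acc + (1/2)*t > x + 1 or t > -10.
Check whether (acc + (1/2)*t > -3 or t > -10) and x = -4 implies it.
Every state satisfying the precondition satisfies the weakest precondition: the implication holds.
Answer: valid


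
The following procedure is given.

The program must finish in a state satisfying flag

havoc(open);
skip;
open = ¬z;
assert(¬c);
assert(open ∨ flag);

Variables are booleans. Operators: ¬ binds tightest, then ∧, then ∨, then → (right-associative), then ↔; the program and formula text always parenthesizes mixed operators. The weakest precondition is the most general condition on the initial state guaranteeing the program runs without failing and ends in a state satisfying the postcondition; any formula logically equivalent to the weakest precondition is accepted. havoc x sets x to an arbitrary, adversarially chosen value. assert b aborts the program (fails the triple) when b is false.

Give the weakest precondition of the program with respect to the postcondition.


Working backward. After the program, flag must hold.
Before assert open ∨ flag: (open ∨ flag) ∧ flag
Before assert ¬c: (¬c) ∧ (open ∨ flag) ∧ flag
Before open := ¬z: (¬c) ∧ ((¬z) ∨ flag) ∧ flag
Before skip: (¬c) ∧ ((¬z) ∨ flag) ∧ flag
Before havoc open: (¬c) ∧ ((¬z) ∨ flag) ∧ flag
Answer: WP = (¬c) ∧ ((¬z) ∨ flag) ∧ flag


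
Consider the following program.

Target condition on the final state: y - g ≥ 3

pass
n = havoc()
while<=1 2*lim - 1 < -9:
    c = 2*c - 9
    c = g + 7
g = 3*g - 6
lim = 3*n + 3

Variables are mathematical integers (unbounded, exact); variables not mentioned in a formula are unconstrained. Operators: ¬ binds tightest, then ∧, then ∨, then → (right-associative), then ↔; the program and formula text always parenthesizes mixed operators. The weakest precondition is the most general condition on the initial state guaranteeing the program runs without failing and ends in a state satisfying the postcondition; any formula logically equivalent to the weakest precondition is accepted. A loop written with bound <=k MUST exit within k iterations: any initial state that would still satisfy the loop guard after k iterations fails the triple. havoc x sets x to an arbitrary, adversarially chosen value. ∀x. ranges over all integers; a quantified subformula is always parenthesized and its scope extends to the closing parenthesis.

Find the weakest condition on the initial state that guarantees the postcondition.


Working backward. After the program, the postcondition y - g ≥ 3 must hold; in canonical form it is y ≥ g + 3.
Before lim := 3*n + 3: y ≥ g + 3
Before g := 3*g - 6: y ≥ 3*g - 3
Before the loop (bound <=1), unroll the exhaustion recursion (WP_0 = exit-now case; WP_j = one more guarded iteration, up to j = 1):
  WP_0: (¬(2*lim < -8)) ∧ y ≥ 3*g - 3
  WP_1: (2*lim < -8 → ((¬(2*lim < -8)) ∧ y ≥ 3*g - 3)) ∧ ((¬(2*lim < -8)) → y ≥ 3*g - 3)
So before the loop: (2*lim < -8 → ((¬(2*lim < -8)) ∧ y ≥ 3*g - 3)) ∧ ((¬(2*lim < -8)) → y ≥ 3*g - 3)
Before havoc n: (2*lim < -8 → ((¬(2*lim < -8)) ∧ y ≥ 3*g - 3)) ∧ ((¬(2*lim < -8)) → y ≥ 3*g - 3)
Before skip: (2*lim < -8 → ((¬(2*lim < -8)) ∧ y ≥ 3*g - 3)) ∧ ((¬(2*lim < -8)) → y ≥ 3*g - 3)
Answer: WP = (2*lim < -8 → ((¬(2*lim < -8)) ∧ y ≥ 3*g - 3)) ∧ ((¬(2*lim < -8)) → y ≥ 3*g - 3)


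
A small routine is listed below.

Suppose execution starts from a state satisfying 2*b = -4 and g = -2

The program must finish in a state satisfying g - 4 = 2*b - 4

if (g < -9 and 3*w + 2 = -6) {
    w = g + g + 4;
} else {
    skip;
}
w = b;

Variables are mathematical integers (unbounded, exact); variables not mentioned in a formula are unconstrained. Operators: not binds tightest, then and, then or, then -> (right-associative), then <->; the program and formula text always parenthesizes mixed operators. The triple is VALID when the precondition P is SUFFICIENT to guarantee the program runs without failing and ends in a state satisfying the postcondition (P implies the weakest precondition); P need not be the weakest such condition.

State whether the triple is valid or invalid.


Working backward. After the program, the postcondition g - 4 = 2*b - 4 must hold; in canonical form it is g = 2*b.
Before w := b: g = 2*b
Then branch requires g = 2*b; else branch requires g = 2*b.
Before the if: ((g < -9 and 3*w = -8) -> g = 2*b) and ((not (g < -9 and 3*w = -8)) -> g = 2*b)
The weakest precondition is ((g < -9 and 3*w = -8) -> g = 2*b) and ((not (g < -9 and 3*w = -8)) -> g = 2*b).
Check whether 2*b = -4 and g = -2 implies it.
Countermodel: at the initial state b = -2, g = -2, w = 0, the precondition holds but the weakest precondition fails.
Answer: invalid


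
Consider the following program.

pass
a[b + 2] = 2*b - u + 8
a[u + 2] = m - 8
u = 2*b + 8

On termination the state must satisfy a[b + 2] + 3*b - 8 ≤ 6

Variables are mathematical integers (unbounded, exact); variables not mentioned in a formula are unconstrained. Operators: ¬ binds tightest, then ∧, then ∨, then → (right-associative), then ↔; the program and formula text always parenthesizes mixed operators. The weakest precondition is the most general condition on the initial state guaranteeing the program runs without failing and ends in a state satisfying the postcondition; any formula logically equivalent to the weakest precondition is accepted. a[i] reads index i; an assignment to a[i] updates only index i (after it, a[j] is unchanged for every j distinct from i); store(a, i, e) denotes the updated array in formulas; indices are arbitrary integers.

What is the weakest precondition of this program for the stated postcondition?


Working backward. After the program, the postcondition a[b + 2] + 3*b - 8 ≤ 6 must hold; in canonical form it is a[b + 2] + 3*b ≤ 14.
Before u := 2*b + 8: a[b + 2] + 3*b ≤ 14
Before a[u + 2] := m - 8: store(a, u + 2, m - 8)[b + 2] + 3*b ≤ 14
Before a[b + 2] := 2*b - u + 8: store(store(a, b + 2, 2*b - u + 8), u + 2, m - 8)[b + 2] + 3*b ≤ 14
Before skip: store(store(a, b + 2, 2*b - u + 8), u + 2, m - 8)[b + 2] + 3*b ≤ 14
Answer: WP = store(store(a, b + 2, 2*b - u + 8), u + 2, m - 8)[b + 2] + 3*b ≤ 14


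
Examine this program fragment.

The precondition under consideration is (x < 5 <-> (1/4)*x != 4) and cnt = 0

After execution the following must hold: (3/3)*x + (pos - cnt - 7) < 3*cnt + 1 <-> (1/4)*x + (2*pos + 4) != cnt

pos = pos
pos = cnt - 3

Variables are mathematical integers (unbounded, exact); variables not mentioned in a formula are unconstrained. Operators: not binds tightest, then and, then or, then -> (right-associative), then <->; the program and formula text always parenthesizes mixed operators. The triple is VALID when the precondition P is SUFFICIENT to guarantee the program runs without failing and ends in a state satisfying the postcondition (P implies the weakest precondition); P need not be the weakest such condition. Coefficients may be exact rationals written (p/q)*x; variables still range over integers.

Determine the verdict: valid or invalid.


Working backward. After the program, the postcondition (3/3)*x + (pos - cnt - 7) < 3*cnt + 1 <-> (1/4)*x + (2*pos + 4) != cnt must hold; in canonical form it is pos + x < 4*cnt + 8 <-> 2*pos + (1/4)*x != cnt - 4.
Before pos := cnt - 3: x < 3*cnt + 11 <-> cnt + (1/4)*x != 2
Before pos := pos: x < 3*cnt + 11 <-> cnt + (1/4)*x != 2
The weakest precondition is x < 3*cnt + 11 <-> cnt + (1/4)*x != 2.
Check whether (x < 5 <-> (1/4)*x != 4) and cnt = 0 implies it.
Countermodel: at the initial state cnt = 0, x = 16, the precondition holds but the weakest precondition fails.
Answer: invalid


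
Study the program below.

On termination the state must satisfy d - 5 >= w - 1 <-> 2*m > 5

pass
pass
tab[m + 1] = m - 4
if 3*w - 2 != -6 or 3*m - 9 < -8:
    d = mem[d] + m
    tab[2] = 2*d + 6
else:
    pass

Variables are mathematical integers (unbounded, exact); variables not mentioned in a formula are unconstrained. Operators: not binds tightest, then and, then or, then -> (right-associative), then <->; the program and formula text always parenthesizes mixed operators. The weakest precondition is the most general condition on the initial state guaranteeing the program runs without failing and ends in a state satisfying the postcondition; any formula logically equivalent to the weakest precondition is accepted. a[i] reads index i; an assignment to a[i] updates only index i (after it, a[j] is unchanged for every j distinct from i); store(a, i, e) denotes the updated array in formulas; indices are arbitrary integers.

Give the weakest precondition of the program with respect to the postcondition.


Working backward. After the program, the postcondition d - 5 >= w - 1 <-> 2*m > 5 must hold; in canonical form it is d >= w + 4 <-> 2*m > 5.
Then branch requires mem[d] + m >= w + 4 <-> 2*m > 5; else branch requires d >= w + 4 <-> 2*m > 5.
Before the if: ((3*w != -4 or 3*m < 1) -> (mem[d] + m >= w + 4 <-> 2*m > 5)) and ((not (3*w != -4 or 3*m < 1)) -> (d >= w + 4 <-> 2*m > 5))
Before tab[m + 1] := m - 4: ((3*w != -4 or 3*m < 1) -> (mem[d] + m >= w + 4 <-> 2*m > 5)) and ((not (3*w != -4 or 3*m < 1)) -> (d >= w + 4 <-> 2*m > 5))
Before skip: ((3*w != -4 or 3*m < 1) -> (mem[d] + m >= w + 4 <-> 2*m > 5)) and ((not (3*w != -4 or 3*m < 1)) -> (d >= w + 4 <-> 2*m > 5))
Before skip: ((3*w != -4 or 3*m < 1) -> (mem[d] + m >= w + 4 <-> 2*m > 5)) and ((not (3*w != -4 or 3*m < 1)) -> (d >= w + 4 <-> 2*m > 5))
Answer: WP = ((3*w != -4 or 3*m < 1) -> (mem[d] + m >= w + 4 <-> 2*m > 5)) and ((not (3*w != -4 or 3*m < 1)) -> (d >= w + 4 <-> 2*m > 5))


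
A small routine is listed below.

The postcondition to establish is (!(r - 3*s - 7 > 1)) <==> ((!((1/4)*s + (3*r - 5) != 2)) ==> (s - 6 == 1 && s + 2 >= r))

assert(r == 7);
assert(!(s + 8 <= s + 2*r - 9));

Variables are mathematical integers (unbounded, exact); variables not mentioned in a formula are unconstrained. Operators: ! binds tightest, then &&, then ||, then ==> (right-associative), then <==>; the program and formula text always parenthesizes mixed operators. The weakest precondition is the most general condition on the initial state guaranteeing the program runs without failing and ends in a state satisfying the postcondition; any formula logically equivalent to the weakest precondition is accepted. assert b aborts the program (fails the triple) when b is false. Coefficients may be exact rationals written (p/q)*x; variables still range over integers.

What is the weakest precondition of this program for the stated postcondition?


Working backward. After the program, the postcondition (!(r - 3*s - 7 > 1)) <==> ((!((1/4)*s + (3*r - 5) != 2)) ==> (s - 6 == 1 && s + 2 >= r)) must hold; in canonical form it is (!(r > 3*s + 8)) <==> ((!(3*r + (1/4)*s != 7)) ==> (s == 7 && s >= r - 2)).
Before assert !(s + 8 <= s + 2*r - 9): (!(2*r >= 17)) && ((!(r > 3*s + 8)) <==> ((!(3*r + (1/4)*s != 7)) ==> (s == 7 && s >= r - 2)))
Before assert r == 7: r == 7 && (!(2*r >= 17)) && ((!(r > 3*s + 8)) <==> ((!(3*r + (1/4)*s != 7)) ==> (s == 7 && s >= r - 2)))
Answer: WP = r == 7 && (!(2*r >= 17)) && ((!(r > 3*s + 8)) <==> ((!(3*r + (1/4)*s != 7)) ==> (s == 7 && s >= r - 2)))


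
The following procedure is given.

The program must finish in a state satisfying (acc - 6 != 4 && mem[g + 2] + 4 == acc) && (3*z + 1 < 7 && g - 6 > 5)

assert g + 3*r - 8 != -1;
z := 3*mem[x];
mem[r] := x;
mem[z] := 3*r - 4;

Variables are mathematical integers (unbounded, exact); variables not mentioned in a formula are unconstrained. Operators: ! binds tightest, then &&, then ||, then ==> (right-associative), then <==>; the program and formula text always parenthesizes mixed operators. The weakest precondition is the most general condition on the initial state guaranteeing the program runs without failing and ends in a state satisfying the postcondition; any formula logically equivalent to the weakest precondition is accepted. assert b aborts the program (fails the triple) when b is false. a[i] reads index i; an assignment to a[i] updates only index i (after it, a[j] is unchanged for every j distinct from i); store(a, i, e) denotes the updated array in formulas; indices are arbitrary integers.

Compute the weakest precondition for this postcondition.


Working backward. After the program, the postcondition (acc - 6 != 4 && mem[g + 2] + 4 == acc) && (3*z + 1 < 7 && g - 6 > 5) must hold; in canonical form it is acc != 10 && mem[g + 2] == acc - 4 && 3*z < 6 && g > 11.
Before mem[z] := 3*r - 4: acc != 10 && store(mem, z, 3*r - 4)[g + 2] == acc - 4 && 3*z < 6 && g > 11
Before mem[r] := x: acc != 10 && store(store(mem, r, x), z, 3*r - 4)[g + 2] == acc - 4 && 3*z < 6 && g > 11
Before z := 3*mem[x]: acc != 10 && store(store(mem, r, x), 3*mem[x], 3*r - 4)[g + 2] == acc - 4 && 9*mem[x] < 6 && g > 11
Before assert g + 3*r - 8 != -1: g + 3*r != 7 && acc != 10 && store(store(mem, r, x), 3*mem[x], 3*r - 4)[g + 2] == acc - 4 && 9*mem[x] < 6 && g > 11
Answer: WP = g + 3*r != 7 && acc != 10 && store(store(mem, r, x), 3*mem[x], 3*r - 4)[g + 2] == acc - 4 && 9*mem[x] < 6 && g > 11


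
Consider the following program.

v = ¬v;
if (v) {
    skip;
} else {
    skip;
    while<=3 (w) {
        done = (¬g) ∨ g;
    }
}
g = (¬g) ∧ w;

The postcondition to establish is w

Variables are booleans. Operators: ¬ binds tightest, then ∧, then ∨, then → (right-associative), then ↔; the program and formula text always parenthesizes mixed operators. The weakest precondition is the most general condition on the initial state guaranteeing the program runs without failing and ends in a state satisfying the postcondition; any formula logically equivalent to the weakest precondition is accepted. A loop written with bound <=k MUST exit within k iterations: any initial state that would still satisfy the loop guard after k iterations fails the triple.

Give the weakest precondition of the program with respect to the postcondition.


Working backward. After the program, w must hold.
Before g := (¬g) ∧ w: w
Then branch requires w; else branch requires (w → ((w → ((¬w) ∧ ((¬w) → w))) ∧ ((¬w) → w))) ∧ ((¬w) → w).
Before the if: (v → w) ∧ ((¬v) → ((w → ((w → ((¬w) ∧ ((¬w) → w))) ∧ ((¬w) → w))) ∧ ((¬w) → w)))
Before v := ¬v: ((¬v) → w) ∧ (v → ((w → ((w → ((¬w) ∧ ((¬w) → w))) ∧ ((¬w) → w))) ∧ ((¬w) → w)))
Answer: WP = ((¬v) → w) ∧ (v → ((w → ((w → ((¬w) ∧ ((¬w) → w))) ∧ ((¬w) → w))) ∧ ((¬w) → w)))


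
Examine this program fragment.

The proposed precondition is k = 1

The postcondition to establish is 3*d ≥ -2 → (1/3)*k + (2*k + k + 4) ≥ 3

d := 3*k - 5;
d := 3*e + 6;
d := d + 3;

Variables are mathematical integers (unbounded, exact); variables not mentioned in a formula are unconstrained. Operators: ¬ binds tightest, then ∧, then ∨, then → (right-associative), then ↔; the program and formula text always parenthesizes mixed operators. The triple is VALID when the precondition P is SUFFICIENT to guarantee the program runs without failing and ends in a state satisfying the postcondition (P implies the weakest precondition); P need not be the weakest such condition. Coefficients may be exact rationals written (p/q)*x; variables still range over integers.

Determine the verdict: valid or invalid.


Working backward. After the program, the postcondition 3*d ≥ -2 → (1/3)*k + (2*k + k + 4) ≥ 3 must hold; in canonical form it is 3*d ≥ -2 → (10/3)*k ≥ -1.
Before d := d + 3: 3*d ≥ -11 → (10/3)*k ≥ -1
Before d := 3*e + 6: 9*e ≥ -29 → (10/3)*k ≥ -1
Before d := 3*k - 5: 9*e ≥ -29 → (10/3)*k ≥ -1
The weakest precondition is 9*e ≥ -29 → (10/3)*k ≥ -1.
Check whether k = 1 implies it.
Every state satisfying the precondition satisfies the weakest precondition: the implication holds.
Answer: valid


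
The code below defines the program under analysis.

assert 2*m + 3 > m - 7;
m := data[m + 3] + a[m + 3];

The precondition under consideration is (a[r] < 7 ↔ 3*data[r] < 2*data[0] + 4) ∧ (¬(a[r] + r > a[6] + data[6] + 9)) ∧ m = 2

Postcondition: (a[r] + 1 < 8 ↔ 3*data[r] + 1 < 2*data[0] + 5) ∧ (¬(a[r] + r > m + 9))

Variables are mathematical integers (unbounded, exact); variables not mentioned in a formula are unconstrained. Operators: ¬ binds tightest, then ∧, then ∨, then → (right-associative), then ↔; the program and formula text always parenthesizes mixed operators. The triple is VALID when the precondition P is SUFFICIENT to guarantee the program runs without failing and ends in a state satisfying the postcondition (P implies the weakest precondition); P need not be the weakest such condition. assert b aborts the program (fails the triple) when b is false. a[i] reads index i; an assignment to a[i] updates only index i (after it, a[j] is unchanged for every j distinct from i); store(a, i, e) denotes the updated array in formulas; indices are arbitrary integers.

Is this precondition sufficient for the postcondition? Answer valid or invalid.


Working backward. After the program, the postcondition (a[r] + 1 < 8 ↔ 3*data[r] + 1 < 2*data[0] + 5) ∧ (¬(a[r] + r > m + 9)) must hold; in canonical form it is (a[r] < 7 ↔ 3*data[r] < 2*data[0] + 4) ∧ (¬(a[r] + r > m + 9)).
Before m := data[m + 3] + a[m + 3]: (a[r] < 7 ↔ 3*data[r] < 2*data[0] + 4) ∧ (¬(a[r] + r > a[m + 3] + data[m + 3] + 9))
Before assert 2*m + 3 > m - 7: m > -10 ∧ (a[r] < 7 ↔ 3*data[r] < 2*data[0] + 4) ∧ (¬(a[r] + r > a[m + 3] + data[m + 3] + 9))
The weakest precondition is m > -10 ∧ (a[r] < 7 ↔ 3*data[r] < 2*data[0] + 4) ∧ (¬(a[r] + r > a[m + 3] + data[m + 3] + 9)).
Check whether (a[r] < 7 ↔ 3*data[r] < 2*data[0] + 4) ∧ (¬(a[r] + r > a[6] + data[6] + 9)) ∧ m = 2 implies it.
Countermodel: at the initial state a = {[-27727] = -15521, [0] = 20344, [5] = -48076, [6] = 20344, elsewhere 20344}, data = {[-27727] = -30152, [0] = 6516, [5] = 4818, [6] = 11794, elsewhere 11794}, m = 2, r = -27727, the precondition holds but the weakest precondition fails.
Answer: invalid


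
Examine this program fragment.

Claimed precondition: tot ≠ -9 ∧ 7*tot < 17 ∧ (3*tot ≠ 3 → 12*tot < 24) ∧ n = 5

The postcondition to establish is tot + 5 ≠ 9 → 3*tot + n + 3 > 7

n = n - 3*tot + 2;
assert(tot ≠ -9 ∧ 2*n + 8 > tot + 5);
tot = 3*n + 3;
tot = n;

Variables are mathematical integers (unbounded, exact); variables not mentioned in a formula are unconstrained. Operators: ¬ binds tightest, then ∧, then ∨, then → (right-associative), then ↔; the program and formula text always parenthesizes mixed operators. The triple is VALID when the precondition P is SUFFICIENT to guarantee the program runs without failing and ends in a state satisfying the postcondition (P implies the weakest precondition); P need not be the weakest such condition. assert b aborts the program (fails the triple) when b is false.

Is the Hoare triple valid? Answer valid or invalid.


Working backward. After the program, the postcondition tot + 5 ≠ 9 → 3*tot + n + 3 > 7 must hold; in canonical form it is tot ≠ 4 → n + 3*tot > 4.
Before tot := n: n ≠ 4 → 4*n > 4
Before tot := 3*n + 3: n ≠ 4 → 4*n > 4
Before assert tot ≠ -9 ∧ 2*n + 8 > tot + 5: tot ≠ -9 ∧ 2*n > tot - 3 ∧ (n ≠ 4 → 4*n > 4)
Before n := n - 3*tot + 2: tot ≠ -9 ∧ 2*n > 7*tot - 7 ∧ (n ≠ 3*tot + 2 → 4*n > 12*tot - 4)
The weakest precondition is tot ≠ -9 ∧ 2*n > 7*tot - 7 ∧ (n ≠ 3*tot + 2 → 4*n > 12*tot - 4).
Check whether tot ≠ -9 ∧ 7*tot < 17 ∧ (3*tot ≠ 3 → 12*tot < 24) ∧ n = 5 implies it.
Every state satisfying the precondition satisfies the weakest precondition: the implication holds.
Answer: valid
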